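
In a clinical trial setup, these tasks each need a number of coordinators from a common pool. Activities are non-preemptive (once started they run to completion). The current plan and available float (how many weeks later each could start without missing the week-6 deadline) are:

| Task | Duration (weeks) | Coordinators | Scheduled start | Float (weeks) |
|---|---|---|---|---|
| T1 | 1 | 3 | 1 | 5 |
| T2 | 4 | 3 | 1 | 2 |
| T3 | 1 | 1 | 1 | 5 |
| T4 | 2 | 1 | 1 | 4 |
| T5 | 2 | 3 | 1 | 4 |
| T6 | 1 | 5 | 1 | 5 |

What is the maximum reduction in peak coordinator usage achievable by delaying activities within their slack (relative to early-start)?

10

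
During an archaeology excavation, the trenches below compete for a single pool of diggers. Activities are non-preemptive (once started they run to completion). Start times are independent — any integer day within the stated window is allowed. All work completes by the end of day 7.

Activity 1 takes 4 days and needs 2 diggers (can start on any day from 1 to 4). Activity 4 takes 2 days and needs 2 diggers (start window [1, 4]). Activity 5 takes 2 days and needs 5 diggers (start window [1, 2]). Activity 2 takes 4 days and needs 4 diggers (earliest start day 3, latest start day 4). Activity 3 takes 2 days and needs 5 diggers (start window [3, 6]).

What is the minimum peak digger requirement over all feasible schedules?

9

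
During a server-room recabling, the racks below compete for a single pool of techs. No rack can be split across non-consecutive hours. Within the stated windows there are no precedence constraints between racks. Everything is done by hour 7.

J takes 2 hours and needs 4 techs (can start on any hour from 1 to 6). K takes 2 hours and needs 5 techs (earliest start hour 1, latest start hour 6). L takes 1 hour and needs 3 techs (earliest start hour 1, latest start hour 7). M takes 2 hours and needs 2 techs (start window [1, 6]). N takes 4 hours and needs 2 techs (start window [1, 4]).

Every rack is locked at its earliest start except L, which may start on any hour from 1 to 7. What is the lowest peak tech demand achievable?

L@1: h1:16  h2:13  h3:2  h4:2  h5:0  h6:0  h7:0 → peak 16
L@2: h1:13  h2:16  h3:2  h4:2  h5:0  h6:0  h7:0 → peak 16
L@3: h1:13  h2:13  h3:5  h4:2  h5:0  h6:0  h7:0 → peak 13
L@4: h1:13  h2:13  h3:2  h4:5  h5:0  h6:0  h7:0 → peak 13
L@5: h1:13  h2:13  h3:2  h4:2  h5:3  h6:0  h7:0 → peak 13
L@6: h1:13  h2:13  h3:2  h4:2  h5:0  h6:3  h7:0 → peak 13
L@7: h1:13  h2:13  h3:2  h4:2  h5:0  h6:0  h7:3 → peak 13
Best is L@3, peak 13.

13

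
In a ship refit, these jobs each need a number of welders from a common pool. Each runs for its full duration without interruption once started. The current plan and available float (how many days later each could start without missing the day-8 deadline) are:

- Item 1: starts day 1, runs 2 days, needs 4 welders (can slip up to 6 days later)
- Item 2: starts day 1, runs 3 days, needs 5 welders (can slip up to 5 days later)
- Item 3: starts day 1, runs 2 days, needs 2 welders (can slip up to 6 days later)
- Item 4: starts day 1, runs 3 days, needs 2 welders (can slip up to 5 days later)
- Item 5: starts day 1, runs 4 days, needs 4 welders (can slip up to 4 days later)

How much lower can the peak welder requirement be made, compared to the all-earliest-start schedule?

Early-start peak: d1:17  d2:17  d3:11  d4:4  d5:0  d6:0  d7:0  d8:0 ⇒ 17.
Leveled (Item 1@1, Item 2@5, Item 3@3, Item 4@3, Item 5@1): d1:8  d2:8  d3:8  d4:8  d5:7  d6:5  d7:5  d8:0 ⇒ 8.
Reduction 17 − 8 = 9.

9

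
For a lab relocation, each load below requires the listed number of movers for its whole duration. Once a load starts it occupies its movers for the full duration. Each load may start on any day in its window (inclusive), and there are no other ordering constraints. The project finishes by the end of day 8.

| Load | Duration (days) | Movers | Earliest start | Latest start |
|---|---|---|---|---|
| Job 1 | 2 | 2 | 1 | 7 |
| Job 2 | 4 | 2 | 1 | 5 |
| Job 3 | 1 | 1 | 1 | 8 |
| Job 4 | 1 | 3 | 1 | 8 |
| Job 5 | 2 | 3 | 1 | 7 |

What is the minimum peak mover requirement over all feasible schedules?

4

Early-start (Job 1@1, Job 2@1, Job 3@1, Job 4@1, Job 5@1) gives peak 11: d1:11  d2:7  d3:2  d4:2  d5:0  d6:0  d7:0  d8:0.
Shift Job 3→3, Job 4→5, Job 5→6.
Schedule Job 1@1, Job 2@1, Job 3@3, Job 4@5, Job 5@6: d1:4  d2:4  d3:3  d4:2  d5:3  d6:3  d7:3  d8:0 — peak 4.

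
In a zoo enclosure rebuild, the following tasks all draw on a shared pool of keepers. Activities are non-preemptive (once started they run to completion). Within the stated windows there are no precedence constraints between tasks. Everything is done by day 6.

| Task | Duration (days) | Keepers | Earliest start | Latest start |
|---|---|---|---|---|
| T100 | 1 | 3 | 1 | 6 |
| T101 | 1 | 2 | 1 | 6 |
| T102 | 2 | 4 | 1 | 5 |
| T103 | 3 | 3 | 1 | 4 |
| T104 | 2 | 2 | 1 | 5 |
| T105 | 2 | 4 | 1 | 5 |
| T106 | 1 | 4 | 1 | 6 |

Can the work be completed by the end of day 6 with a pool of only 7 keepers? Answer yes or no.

Schedule T100@1, T101@1, T102@2, T103@2, T104@5, T105@4, T106@6: d1:5  d2:7  d3:7  d4:7  d5:6  d6:6 — peak 7 ≤ 7.

yes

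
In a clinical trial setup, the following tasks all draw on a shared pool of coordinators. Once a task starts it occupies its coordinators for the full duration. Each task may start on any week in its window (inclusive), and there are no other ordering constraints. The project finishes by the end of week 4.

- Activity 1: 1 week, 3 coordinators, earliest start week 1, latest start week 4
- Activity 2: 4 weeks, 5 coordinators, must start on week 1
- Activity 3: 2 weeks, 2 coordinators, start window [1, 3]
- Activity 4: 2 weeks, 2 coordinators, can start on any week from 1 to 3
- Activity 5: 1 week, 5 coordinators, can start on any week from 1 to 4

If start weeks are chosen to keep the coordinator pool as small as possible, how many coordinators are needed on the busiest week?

Early-start (Activity 1@1, Activity 2@1, Activity 3@1, Activity 4@1, Activity 5@1) gives peak 17: w1:17  w2:9  w3:5  w4:5.
Shift Activity 4→2, Activity 5→4.
Schedule Activity 1@1, Activity 2@1, Activity 3@1, Activity 4@2, Activity 5@4: w1:10  w2:9  w3:7  w4:10 — peak 10.

10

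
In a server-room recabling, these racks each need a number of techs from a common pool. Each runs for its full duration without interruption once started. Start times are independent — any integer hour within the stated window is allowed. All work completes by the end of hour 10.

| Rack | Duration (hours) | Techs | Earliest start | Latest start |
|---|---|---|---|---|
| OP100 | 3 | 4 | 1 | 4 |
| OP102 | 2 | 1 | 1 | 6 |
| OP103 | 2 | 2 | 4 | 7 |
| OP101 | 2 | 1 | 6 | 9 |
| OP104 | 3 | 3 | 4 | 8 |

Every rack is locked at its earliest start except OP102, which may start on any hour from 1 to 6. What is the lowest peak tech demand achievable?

5

OP102@1: h1:5  h2:5  h3:4  h4:5  h5:5  h6:4  h7:1  h8:0  h9:0  h10:0 → peak 5
OP102@2: h1:4  h2:5  h3:5  h4:5  h5:5  h6:4  h7:1  h8:0  h9:0  h10:0 → peak 5
OP102@3: h1:4  h2:4  h3:5  h4:6  h5:5  h6:4  h7:1  h8:0  h9:0  h10:0 → peak 6
OP102@4: h1:4  h2:4  h3:4  h4:6  h5:6  h6:4  h7:1  h8:0  h9:0  h10:0 → peak 6
OP102@5: h1:4  h2:4  h3:4  h4:5  h5:6  h6:5  h7:1  h8:0  h9:0  h10:0 → peak 6
OP102@6: h1:4  h2:4  h3:4  h4:5  h5:5  h6:5  h7:2  h8:0  h9:0  h10:0 → peak 5
Best is OP102@1, peak 5.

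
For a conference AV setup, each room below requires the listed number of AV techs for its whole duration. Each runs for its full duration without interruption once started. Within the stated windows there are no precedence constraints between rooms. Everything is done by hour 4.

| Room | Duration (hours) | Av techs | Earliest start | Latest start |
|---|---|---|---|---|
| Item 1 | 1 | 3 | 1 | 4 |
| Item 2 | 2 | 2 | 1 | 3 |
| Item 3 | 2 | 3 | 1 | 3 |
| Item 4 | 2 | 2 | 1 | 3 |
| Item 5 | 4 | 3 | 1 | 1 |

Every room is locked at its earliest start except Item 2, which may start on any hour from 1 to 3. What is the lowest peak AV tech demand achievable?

11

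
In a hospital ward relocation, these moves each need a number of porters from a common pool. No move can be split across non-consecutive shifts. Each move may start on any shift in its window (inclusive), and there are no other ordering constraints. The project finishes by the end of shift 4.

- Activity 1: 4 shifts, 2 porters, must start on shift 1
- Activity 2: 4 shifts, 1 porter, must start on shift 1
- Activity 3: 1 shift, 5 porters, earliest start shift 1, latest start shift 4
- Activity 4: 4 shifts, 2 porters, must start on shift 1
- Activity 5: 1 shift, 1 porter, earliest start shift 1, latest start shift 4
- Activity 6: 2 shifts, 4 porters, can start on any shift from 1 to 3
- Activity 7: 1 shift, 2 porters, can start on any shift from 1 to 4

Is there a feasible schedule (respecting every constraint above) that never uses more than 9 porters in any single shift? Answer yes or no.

no

The minimum achievable peak is 10; 9 < 10, so no feasible schedule stays within the cap.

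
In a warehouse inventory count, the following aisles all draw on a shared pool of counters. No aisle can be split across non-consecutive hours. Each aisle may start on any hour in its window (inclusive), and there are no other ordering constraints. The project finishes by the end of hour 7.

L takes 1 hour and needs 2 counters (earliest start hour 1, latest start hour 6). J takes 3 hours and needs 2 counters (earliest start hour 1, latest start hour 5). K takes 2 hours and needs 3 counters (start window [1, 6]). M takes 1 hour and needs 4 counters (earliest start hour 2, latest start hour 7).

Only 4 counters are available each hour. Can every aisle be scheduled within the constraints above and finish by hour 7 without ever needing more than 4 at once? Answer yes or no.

Schedule L@1, J@1, K@4, M@6: h1:4  h2:2  h3:2  h4:3  h5:3  h6:4  h7:0 — peak 4 ≤ 4.

yes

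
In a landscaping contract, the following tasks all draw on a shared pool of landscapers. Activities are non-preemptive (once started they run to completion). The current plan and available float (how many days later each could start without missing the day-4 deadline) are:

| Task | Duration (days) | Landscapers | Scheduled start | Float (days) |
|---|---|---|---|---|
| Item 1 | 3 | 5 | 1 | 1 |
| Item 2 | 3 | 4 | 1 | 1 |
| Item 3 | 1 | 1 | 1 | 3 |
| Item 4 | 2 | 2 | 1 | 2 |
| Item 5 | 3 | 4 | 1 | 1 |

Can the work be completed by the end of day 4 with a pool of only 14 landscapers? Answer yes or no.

no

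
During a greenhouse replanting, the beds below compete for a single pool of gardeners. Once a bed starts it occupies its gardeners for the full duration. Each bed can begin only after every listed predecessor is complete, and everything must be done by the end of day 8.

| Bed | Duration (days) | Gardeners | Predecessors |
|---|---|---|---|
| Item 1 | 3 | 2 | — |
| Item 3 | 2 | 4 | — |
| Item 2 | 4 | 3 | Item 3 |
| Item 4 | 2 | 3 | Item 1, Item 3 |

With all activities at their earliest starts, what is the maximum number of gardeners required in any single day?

6

Early-start schedule: Item 1@1, Item 3@1, Item 2@3, Item 4@4.
Load per day: day 1: 6, day 2: 6, day 3: 5, day 4: 6, day 5: 6, day 6: 3, day 7: 0, day 8: 0.
Peak is 6.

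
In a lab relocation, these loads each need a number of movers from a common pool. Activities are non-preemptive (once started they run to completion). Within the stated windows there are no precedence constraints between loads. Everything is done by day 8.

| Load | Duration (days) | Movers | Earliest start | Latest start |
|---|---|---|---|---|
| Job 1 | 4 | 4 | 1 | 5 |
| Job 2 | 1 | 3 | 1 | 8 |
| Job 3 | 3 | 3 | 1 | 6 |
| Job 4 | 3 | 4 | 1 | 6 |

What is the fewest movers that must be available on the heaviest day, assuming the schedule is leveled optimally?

Early-start (Job 1@1, Job 2@1, Job 3@1, Job 4@1) gives peak 14: d1:14  d2:11  d3:11  d4:4  d5:0  d6:0  d7:0  d8:0.
Shift Job 3→2, Job 4→5.
Schedule Job 1@1, Job 2@1, Job 3@2, Job 4@5: d1:7  d2:7  d3:7  d4:7  d5:4  d6:4  d7:4  d8:0 — peak 7.

7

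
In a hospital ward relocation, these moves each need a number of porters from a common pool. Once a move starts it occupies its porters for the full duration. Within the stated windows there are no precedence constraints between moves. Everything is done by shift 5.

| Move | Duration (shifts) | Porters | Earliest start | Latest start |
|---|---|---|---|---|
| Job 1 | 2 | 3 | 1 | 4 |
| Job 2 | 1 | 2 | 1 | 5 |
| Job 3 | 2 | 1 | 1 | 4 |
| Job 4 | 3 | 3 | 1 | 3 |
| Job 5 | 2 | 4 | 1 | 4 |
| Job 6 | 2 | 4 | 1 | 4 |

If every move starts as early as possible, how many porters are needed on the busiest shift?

Early-start schedule: Job 1@1, Job 2@1, Job 3@1, Job 4@1, Job 5@1, Job 6@1.
Load per shift: shift 1: 17, shift 2: 15, shift 3: 3, shift 4: 0, shift 5: 0.
Peak is 17.

17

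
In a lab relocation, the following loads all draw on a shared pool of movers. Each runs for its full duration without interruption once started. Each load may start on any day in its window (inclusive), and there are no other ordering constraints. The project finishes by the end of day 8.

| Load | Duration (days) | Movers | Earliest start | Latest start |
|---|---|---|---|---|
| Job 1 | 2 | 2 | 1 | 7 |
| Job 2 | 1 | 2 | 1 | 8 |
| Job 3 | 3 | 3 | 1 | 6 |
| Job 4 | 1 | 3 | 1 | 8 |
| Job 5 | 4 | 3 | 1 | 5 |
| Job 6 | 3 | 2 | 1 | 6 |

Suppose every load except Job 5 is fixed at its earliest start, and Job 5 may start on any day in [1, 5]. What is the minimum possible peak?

Job 5@1: d1:15  d2:10  d3:8  d4:3  d5:0  d6:0  d7:0  d8:0 → peak 15
Job 5@2: d1:12  d2:10  d3:8  d4:3  d5:3  d6:0  d7:0  d8:0 → peak 12
Job 5@3: d1:12  d2:7  d3:8  d4:3  d5:3  d6:3  d7:0  d8:0 → peak 12
Job 5@4: d1:12  d2:7  d3:5  d4:3  d5:3  d6:3  d7:3  d8:0 → peak 12
Job 5@5: d1:12  d2:7  d3:5  d4:0  d5:3  d6:3  d7:3  d8:3 → peak 12
Best is Job 5@2, peak 12.

12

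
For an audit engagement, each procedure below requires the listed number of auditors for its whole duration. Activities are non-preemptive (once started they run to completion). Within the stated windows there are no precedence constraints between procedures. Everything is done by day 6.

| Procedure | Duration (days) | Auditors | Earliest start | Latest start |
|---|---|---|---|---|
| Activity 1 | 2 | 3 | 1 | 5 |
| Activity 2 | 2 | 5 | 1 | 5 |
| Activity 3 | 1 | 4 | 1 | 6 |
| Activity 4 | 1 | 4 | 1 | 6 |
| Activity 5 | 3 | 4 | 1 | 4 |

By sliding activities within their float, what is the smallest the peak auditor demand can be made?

8

Early-start (Activity 1@1, Activity 2@1, Activity 3@1, Activity 4@1, Activity 5@1) gives peak 20: d1:20  d2:12  d3:4  d4:0  d5:0  d6:0.
Shift Activity 3→3, Activity 4→3, Activity 5→4.
Schedule Activity 1@1, Activity 2@1, Activity 3@3, Activity 4@3, Activity 5@4: d1:8  d2:8  d3:8  d4:4  d5:4  d6:4 — peak 8.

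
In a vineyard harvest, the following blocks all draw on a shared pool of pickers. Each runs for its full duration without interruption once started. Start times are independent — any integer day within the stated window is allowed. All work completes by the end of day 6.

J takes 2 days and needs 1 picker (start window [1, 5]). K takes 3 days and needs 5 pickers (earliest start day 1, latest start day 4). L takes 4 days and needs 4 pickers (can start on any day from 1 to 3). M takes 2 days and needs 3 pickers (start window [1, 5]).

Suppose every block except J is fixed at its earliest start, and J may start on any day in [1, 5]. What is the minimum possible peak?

J@1: d1:13  d2:13  d3:9  d4:4  d5:0  d6:0 → peak 13
J@2: d1:12  d2:13  d3:10  d4:4  d5:0  d6:0 → peak 13
J@3: d1:12  d2:12  d3:10  d4:5  d5:0  d6:0 → peak 12
J@4: d1:12  d2:12  d3:9  d4:5  d5:1  d6:0 → peak 12
J@5: d1:12  d2:12  d3:9  d4:4  d5:1  d6:1 → peak 12
Best is J@3, peak 12.

12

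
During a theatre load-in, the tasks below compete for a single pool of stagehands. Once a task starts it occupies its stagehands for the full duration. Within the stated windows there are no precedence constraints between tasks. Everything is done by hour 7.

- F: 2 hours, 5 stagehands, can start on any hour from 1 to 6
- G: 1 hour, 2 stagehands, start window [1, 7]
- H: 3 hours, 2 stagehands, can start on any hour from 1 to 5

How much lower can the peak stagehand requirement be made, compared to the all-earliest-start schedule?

4

Early-start peak: h1:9  h2:7  h3:2  h4:0  h5:0  h6:0  h7:0 ⇒ 9.
Leveled (F@1, G@3, H@3): h1:5  h2:5  h3:4  h4:2  h5:2  h6:0  h7:0 ⇒ 5.
Reduction 9 − 5 = 4.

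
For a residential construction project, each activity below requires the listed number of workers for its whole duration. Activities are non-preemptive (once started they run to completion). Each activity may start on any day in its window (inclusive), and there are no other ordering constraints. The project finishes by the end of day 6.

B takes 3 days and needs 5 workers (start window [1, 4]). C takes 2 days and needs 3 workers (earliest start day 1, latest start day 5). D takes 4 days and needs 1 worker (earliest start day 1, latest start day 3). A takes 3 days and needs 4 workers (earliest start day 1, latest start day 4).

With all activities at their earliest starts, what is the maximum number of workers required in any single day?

13

Early-start schedule: B@1, C@1, D@1, A@1.
Load per day: day 1: 13, day 2: 13, day 3: 10, day 4: 1, day 5: 0, day 6: 0.
Peak is 13.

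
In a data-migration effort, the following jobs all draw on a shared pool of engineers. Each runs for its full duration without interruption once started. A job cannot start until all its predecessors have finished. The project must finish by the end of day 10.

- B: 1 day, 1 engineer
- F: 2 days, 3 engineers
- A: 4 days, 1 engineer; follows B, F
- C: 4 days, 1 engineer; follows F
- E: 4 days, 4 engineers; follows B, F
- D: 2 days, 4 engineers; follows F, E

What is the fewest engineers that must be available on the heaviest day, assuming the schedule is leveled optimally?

5

Early-start (B@1, F@1, A@3, C@3, E@3, D@7) gives peak 6: d1:4  d2:3  d3:6  d4:6  d5:6  d6:6  d7:4  d8:4  d9:0  d10:0.
Shift C→7.
Schedule B@1, F@1, A@3, C@7, E@3, D@7: d1:4  d2:3  d3:5  d4:5  d5:5  d6:5  d7:5  d8:5  d9:1  d10:1 — peak 5.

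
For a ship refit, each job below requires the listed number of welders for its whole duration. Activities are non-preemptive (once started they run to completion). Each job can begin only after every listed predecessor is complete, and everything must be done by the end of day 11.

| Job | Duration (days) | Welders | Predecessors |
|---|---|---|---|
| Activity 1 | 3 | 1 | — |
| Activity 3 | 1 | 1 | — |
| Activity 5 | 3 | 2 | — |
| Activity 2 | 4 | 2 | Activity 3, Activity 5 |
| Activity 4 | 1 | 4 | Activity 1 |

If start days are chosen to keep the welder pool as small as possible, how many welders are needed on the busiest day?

4

Early-start (Activity 1@1, Activity 3@1, Activity 5@1, Activity 2@4, Activity 4@4) gives peak 6: d1:4  d2:3  d3:3  d4:6  d5:2  d6:2  d7:2  d8:0  d9:0  d10:0  d11:0.
Shift Activity 4→8.
Schedule Activity 1@1, Activity 3@1, Activity 5@1, Activity 2@4, Activity 4@8: d1:4  d2:3  d3:3  d4:2  d5:2  d6:2  d7:2  d8:4  d9:0  d10:0  d11:0 — peak 4.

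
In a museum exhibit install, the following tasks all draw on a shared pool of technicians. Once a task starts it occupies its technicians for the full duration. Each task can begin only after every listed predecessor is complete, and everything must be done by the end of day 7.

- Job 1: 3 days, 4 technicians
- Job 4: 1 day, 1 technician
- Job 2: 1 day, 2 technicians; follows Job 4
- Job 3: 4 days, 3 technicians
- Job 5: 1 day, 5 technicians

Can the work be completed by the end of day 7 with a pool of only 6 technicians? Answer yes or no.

The minimum achievable peak is 7; 6 < 7, so no feasible schedule stays within the cap.

no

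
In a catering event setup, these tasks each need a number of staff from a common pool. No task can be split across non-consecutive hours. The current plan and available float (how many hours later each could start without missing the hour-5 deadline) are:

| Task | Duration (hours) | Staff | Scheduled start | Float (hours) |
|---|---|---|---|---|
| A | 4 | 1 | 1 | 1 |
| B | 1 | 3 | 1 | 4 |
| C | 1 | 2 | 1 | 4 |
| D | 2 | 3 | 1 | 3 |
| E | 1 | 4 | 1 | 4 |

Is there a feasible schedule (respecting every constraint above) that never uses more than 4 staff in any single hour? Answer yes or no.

yes

Schedule A@1, B@1, C@2, D@3, E@5: h1:4  h2:3  h3:4  h4:4  h5:4 — peak 4 ≤ 4.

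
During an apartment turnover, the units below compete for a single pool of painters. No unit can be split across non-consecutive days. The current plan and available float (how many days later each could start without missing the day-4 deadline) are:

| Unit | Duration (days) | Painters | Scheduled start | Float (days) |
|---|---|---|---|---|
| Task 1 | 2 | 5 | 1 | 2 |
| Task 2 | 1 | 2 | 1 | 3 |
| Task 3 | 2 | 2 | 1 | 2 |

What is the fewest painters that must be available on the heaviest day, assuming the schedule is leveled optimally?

5

Early-start (Task 1@1, Task 2@1, Task 3@1) gives peak 9: d1:9  d2:7  d3:0  d4:0.
Shift Task 2→3, Task 3→3.
Schedule Task 1@1, Task 2@3, Task 3@3: d1:5  d2:5  d3:4  d4:2 — peak 5.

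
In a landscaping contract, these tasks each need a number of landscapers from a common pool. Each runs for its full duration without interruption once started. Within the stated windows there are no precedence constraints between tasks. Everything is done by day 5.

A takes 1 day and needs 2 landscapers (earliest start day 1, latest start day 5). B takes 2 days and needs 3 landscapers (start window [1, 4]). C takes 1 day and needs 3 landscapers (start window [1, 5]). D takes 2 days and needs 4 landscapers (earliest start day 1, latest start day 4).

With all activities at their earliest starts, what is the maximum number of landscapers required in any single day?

Early-start schedule: A@1, B@1, C@1, D@1.
Load per day: day 1: 12, day 2: 7, day 3: 0, day 4: 0, day 5: 0.
Peak is 12.

12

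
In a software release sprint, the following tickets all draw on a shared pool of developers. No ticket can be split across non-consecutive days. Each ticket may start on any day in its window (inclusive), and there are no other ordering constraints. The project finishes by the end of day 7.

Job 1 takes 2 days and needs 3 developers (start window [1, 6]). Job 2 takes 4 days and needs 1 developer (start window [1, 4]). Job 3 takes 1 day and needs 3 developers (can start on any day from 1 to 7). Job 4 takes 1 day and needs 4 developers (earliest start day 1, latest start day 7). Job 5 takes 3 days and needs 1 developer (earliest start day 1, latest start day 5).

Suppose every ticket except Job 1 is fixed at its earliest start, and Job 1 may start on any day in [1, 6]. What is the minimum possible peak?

Job 1@1: d1:12  d2:5  d3:2  d4:1  d5:0  d6:0  d7:0 → peak 12
Job 1@2: d1:9  d2:5  d3:5  d4:1  d5:0  d6:0  d7:0 → peak 9
Job 1@3: d1:9  d2:2  d3:5  d4:4  d5:0  d6:0  d7:0 → peak 9
Job 1@4: d1:9  d2:2  d3:2  d4:4  d5:3  d6:0  d7:0 → peak 9
Job 1@5: d1:9  d2:2  d3:2  d4:1  d5:3  d6:3  d7:0 → peak 9
Job 1@6: d1:9  d2:2  d3:2  d4:1  d5:0  d6:3  d7:3 → peak 9
Best is Job 1@2, peak 9.

9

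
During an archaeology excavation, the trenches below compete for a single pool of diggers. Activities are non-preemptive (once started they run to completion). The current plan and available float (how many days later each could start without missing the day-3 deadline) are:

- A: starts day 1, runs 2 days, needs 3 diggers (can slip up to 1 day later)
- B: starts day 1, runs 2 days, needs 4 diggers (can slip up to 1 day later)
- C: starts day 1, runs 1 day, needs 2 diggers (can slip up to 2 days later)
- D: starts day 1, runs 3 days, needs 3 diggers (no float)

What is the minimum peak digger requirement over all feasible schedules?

10

Early-start (A@1, B@1, C@1, D@1) gives peak 12: d1:12  d2:10  d3:3.
Shift C→3.
Schedule A@1, B@1, C@3, D@1: d1:10  d2:10  d3:5 — peak 10.
No arrangement of the 12 feasible schedules does better.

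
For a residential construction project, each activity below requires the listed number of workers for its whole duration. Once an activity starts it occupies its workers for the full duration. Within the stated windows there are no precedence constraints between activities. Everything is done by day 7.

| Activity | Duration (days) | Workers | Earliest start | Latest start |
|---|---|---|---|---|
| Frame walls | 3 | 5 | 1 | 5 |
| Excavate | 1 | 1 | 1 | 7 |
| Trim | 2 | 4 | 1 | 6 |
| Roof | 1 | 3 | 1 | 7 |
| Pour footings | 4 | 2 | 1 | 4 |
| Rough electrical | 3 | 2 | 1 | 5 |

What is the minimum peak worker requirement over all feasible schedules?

7

Early-start (Frame walls@1, Excavate@1, Trim@1, Roof@1, Pour footings@1, Rough electrical@1) gives peak 17: d1:17  d2:13  d3:9  d4:2  d5:0  d6:0  d7:0.
Shift Trim→5, Roof→4, Pour footings→4, Rough electrical→2.
Schedule Frame walls@1, Excavate@1, Trim@5, Roof@4, Pour footings@4, Rough electrical@2: d1:6  d2:7  d3:7  d4:7  d5:6  d6:6  d7:2 — peak 7.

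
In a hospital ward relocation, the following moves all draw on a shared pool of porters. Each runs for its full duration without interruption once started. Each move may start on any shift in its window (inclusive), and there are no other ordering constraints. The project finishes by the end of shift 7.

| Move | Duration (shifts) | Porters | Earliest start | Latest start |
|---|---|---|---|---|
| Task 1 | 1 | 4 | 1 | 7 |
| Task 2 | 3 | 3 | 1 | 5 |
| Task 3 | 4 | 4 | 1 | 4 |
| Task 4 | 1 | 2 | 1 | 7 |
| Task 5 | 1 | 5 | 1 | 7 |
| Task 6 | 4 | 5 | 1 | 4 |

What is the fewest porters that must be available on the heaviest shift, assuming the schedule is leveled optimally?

Early-start (Task 1@1, Task 2@1, Task 3@1, Task 4@1, Task 5@1, Task 6@1) gives peak 23: s1:23  s2:12  s3:12  s4:9  s5:0  s6:0  s7:0.
Shift Task 3→3, Task 5→2, Task 6→4.
Schedule Task 1@1, Task 2@1, Task 3@3, Task 4@1, Task 5@2, Task 6@4: s1:9  s2:8  s3:7  s4:9  s5:9  s6:9  s7:5 — peak 9.

9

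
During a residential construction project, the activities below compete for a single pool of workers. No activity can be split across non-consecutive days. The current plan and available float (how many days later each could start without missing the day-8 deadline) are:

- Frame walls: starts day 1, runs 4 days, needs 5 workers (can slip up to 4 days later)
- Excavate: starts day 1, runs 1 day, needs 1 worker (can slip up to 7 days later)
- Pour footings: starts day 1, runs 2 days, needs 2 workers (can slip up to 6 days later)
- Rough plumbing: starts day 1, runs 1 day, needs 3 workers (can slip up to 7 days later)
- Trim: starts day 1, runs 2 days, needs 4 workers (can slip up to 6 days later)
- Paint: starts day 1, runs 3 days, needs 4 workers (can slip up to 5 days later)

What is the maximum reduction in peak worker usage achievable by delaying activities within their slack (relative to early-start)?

Early-start peak: d1:19  d2:15  d3:9  d4:5  d5:0  d6:0  d7:0  d8:0 ⇒ 19.
Leveled (Frame walls@1, Excavate@1, Pour footings@1, Rough plumbing@3, Trim@5, Paint@5): d1:8  d2:7  d3:8  d4:5  d5:8  d6:8  d7:4  d8:0 ⇒ 8.
Reduction 19 − 8 = 11.

11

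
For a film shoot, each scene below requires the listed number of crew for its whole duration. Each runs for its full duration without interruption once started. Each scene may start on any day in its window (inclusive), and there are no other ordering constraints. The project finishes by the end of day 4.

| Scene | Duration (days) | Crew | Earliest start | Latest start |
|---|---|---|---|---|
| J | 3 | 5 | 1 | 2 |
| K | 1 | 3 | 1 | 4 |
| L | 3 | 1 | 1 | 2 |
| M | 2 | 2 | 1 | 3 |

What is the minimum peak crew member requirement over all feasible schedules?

Early-start (J@1, K@1, L@1, M@1) gives peak 11: d1:11  d2:8  d3:6  d4:0.
Shift L→2, M→2.
Schedule J@1, K@1, L@2, M@2: d1:8  d2:8  d3:8  d4:1 — peak 8.

8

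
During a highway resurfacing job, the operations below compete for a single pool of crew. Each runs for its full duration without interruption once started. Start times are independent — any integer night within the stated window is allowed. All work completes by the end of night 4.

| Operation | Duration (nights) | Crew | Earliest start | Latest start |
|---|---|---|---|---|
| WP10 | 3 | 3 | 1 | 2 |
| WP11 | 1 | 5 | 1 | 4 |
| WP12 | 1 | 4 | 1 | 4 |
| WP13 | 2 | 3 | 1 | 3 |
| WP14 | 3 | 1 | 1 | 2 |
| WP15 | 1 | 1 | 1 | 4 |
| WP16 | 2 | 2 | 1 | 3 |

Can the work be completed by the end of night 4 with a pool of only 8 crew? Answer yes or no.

no

The minimum achievable peak is 9; 8 < 9, so no feasible schedule stays within the cap.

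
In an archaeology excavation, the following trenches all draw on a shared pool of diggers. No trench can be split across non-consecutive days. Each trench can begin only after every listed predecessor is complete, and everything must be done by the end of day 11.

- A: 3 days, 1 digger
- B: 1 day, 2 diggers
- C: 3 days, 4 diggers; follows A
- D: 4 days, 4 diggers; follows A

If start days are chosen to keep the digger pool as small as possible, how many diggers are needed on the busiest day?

Early-start (A@1, B@1, C@4, D@4) gives peak 8: d1:3  d2:1  d3:1  d4:8  d5:8  d6:8  d7:4  d8:0  d9:0  d10:0  d11:0.
Shift D→7.
Schedule A@1, B@1, C@4, D@7: d1:3  d2:1  d3:1  d4:4  d5:4  d6:4  d7:4  d8:4  d9:4  d10:4  d11:0 — peak 4.

4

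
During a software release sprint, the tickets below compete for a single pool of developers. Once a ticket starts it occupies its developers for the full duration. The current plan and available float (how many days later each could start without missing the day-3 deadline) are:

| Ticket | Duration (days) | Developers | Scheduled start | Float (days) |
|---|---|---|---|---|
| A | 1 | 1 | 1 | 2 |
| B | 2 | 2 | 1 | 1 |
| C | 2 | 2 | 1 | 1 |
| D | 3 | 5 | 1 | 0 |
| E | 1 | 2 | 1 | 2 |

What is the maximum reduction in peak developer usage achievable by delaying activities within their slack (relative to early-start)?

Early-start peak: d1:12  d2:9  d3:5 ⇒ 12.
Leveled (A@1, B@1, C@2, D@1, E@3): d1:8  d2:9  d3:9 ⇒ 9.
Reduction 12 − 9 = 3.

3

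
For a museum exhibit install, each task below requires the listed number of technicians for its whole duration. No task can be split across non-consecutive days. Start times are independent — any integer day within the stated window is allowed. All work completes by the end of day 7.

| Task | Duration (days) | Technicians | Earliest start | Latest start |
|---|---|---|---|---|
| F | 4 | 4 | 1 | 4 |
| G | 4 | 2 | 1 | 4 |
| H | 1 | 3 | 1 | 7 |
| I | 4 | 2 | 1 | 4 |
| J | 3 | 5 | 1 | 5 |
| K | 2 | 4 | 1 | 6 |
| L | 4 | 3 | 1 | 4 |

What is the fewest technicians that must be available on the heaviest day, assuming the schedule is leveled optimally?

Early-start (F@1, G@1, H@1, I@1, J@1, K@1, L@1) gives peak 23: d1:23  d2:20  d3:16  d4:11  d5:0  d6:0  d7:0.
Shift J→5, K→6, L→2.
Schedule F@1, G@1, H@1, I@1, J@5, K@6, L@2: d1:11  d2:11  d3:11  d4:11  d5:8  d6:9  d7:9 — peak 11.

11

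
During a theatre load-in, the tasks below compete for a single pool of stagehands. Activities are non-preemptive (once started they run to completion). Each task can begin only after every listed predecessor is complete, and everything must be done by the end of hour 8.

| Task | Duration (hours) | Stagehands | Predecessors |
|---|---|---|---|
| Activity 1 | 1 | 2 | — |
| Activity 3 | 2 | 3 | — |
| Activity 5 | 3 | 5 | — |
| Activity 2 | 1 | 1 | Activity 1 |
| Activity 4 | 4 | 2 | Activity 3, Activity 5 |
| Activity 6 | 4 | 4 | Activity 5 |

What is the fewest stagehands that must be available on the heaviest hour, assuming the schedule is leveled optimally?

Early-start (Activity 1@1, Activity 3@1, Activity 5@1, Activity 2@2, Activity 4@4, Activity 6@4) gives peak 10: h1:10  h2:9  h3:5  h4:6  h5:6  h6:6  h7:6  h8:0.
Shift Activity 5→2, Activity 2→3, Activity 4→5, Activity 6→5.
Schedule Activity 1@1, Activity 3@1, Activity 5@2, Activity 2@3, Activity 4@5, Activity 6@5: h1:5  h2:8  h3:6  h4:5  h5:6  h6:6  h7:6  h8:6 — peak 8.

8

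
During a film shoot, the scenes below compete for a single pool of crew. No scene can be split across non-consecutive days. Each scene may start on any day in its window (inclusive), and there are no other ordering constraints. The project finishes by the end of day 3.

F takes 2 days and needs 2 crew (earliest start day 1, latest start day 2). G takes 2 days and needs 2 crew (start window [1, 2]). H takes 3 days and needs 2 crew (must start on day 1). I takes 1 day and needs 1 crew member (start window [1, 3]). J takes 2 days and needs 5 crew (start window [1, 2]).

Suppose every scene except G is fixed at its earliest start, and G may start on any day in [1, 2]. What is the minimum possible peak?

G@1: d1:12  d2:11  d3:2 → peak 12
G@2: d1:10  d2:11  d3:4 → peak 11
Best is G@2, peak 11.

11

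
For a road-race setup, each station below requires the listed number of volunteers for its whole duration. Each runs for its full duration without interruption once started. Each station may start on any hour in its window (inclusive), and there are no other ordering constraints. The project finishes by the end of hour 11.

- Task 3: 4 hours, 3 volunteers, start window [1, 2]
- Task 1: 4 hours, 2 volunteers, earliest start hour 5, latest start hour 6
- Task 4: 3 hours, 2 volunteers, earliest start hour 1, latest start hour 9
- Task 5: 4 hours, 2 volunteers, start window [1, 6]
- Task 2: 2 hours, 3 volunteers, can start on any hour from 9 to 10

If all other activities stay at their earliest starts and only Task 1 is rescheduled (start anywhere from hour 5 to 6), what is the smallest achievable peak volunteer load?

7

Task 1@5: h1:7  h2:7  h3:7  h4:5  h5:2  h6:2  h7:2  h8:2  h9:3  h10:3  h11:0 → peak 7
Task 1@6: h1:7  h2:7  h3:7  h4:5  h5:0  h6:2  h7:2  h8:2  h9:5  h10:3  h11:0 → peak 7
Best is Task 1@5, peak 7.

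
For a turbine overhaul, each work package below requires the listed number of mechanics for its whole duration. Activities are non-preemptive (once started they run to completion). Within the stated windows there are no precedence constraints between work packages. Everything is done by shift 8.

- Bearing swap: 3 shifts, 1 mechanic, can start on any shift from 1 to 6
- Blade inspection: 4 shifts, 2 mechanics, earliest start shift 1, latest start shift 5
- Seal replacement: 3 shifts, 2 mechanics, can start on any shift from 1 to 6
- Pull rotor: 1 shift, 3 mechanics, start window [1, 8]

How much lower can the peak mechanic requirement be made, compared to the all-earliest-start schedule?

5

Early-start peak: s1:8  s2:5  s3:5  s4:2  s5:0  s6:0  s7:0  s8:0 ⇒ 8.
Leveled (Bearing swap@1, Blade inspection@1, Seal replacement@5, Pull rotor@8): s1:3  s2:3  s3:3  s4:2  s5:2  s6:2  s7:2  s8:3 ⇒ 3.
Reduction 8 − 3 = 5.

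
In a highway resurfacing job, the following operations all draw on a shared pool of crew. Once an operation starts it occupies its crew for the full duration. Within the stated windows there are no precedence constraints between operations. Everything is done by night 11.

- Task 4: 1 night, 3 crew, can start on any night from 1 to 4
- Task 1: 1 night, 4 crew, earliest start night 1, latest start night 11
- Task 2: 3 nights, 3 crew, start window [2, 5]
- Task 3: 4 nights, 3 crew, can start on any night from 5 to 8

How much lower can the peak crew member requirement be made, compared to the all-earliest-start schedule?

3

Early-start peak: n1:7  n2:3  n3:3  n4:3  n5:3  n6:3  n7:3  n8:3  n9:0  n10:0  n11:0 ⇒ 7.
Leveled (Task 4@1, Task 1@2, Task 2@3, Task 3@6): n1:3  n2:4  n3:3  n4:3  n5:3  n6:3  n7:3  n8:3  n9:3  n10:0  n11:0 ⇒ 4.
Reduction 7 − 4 = 3.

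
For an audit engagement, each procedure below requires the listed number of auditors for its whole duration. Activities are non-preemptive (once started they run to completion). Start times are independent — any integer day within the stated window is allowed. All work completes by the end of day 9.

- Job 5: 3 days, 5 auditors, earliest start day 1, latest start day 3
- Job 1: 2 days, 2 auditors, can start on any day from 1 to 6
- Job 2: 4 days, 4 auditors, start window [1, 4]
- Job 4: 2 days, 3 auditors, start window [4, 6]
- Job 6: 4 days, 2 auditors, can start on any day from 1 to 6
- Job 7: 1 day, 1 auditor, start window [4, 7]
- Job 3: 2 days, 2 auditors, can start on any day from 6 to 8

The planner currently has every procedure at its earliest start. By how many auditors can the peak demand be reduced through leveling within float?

Early-start peak: d1:13  d2:13  d3:11  d4:10  d5:3  d6:2  d7:2  d8:0  d9:0 ⇒ 13.
Leveled (Job 5@1, Job 1@1, Job 2@4, Job 4@4, Job 6@6, Job 7@6, Job 3@8): d1:7  d2:7  d3:5  d4:7  d5:7  d6:7  d7:6  d8:4  d9:4 ⇒ 7.
Reduction 13 − 7 = 6.

6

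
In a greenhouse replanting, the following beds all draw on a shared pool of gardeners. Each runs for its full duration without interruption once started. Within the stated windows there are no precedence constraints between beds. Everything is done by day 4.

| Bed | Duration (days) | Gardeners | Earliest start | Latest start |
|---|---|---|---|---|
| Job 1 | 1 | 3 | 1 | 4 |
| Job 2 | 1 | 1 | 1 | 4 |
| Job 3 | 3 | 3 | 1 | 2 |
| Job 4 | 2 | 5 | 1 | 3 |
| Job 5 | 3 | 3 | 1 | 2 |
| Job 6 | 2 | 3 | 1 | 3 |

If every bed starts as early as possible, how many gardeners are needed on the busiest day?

Early-start schedule: Job 1@1, Job 2@1, Job 3@1, Job 4@1, Job 5@1, Job 6@1.
Load per day: day 1: 18, day 2: 14, day 3: 6, day 4: 0.
Peak is 18.

18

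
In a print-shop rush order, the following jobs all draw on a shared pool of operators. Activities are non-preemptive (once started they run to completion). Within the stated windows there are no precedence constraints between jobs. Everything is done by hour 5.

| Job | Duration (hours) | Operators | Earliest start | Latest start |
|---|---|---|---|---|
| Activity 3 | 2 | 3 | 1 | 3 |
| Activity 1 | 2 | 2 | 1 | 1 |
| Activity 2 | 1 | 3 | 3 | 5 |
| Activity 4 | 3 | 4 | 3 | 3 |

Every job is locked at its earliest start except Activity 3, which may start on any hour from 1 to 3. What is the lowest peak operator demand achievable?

Activity 3@1: h1:5  h2:5  h3:7  h4:4  h5:4 → peak 7
Activity 3@2: h1:2  h2:5  h3:10  h4:4  h5:4 → peak 10
Activity 3@3: h1:2  h2:2  h3:10  h4:7  h5:4 → peak 10
Best is Activity 3@1, peak 7.

7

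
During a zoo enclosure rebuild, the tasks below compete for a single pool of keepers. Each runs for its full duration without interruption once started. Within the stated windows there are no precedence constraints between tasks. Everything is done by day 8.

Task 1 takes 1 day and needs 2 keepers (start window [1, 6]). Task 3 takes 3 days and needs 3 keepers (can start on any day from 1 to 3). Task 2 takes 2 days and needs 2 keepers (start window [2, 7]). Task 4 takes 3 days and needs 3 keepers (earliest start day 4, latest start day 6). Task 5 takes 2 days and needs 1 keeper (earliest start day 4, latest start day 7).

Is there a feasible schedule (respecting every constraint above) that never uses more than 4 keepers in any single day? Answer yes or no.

Schedule Task 1@4, Task 3@1, Task 2@4, Task 4@6, Task 5@5: d1:3  d2:3  d3:3  d4:4  d5:3  d6:4  d7:3  d8:3 — peak 4 ≤ 4.

yes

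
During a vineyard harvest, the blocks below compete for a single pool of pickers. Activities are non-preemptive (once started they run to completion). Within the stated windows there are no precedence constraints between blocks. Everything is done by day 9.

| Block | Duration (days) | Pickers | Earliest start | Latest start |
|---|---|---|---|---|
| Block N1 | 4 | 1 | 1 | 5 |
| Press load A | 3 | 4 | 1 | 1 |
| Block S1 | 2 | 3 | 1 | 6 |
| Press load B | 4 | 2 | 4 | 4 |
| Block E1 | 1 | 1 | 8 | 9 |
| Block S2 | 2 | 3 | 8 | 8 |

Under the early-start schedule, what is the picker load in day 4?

3

At early start, day 4 has: Block N1, Press load B.
Demand: 1 + 2 = 3.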